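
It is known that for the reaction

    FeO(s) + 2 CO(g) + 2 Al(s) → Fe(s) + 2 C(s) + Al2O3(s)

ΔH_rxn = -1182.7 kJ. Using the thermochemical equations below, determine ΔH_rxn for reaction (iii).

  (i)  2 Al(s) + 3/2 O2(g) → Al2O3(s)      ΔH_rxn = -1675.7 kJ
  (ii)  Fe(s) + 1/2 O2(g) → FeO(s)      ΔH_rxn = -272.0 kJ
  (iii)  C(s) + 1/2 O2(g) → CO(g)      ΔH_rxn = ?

ΔH_rxn = -110.5 kJ

(i) as written (Al2O3(s) already on the product side): -1675.7 kJ
(ii) reversed (reverse to put FeO(s) on the reactant side): +272.0 kJ
(iii) reversed and × 2 (reverse to put CO(g) on the reactant side; scale by 2 for the 2 CO(g)): contributes −2·x
-1182.7 = (-1675.7) + (+272.0) − 2·x
x = (-1182.7 − (-1403.7)) / (-2) = -110.5 kJ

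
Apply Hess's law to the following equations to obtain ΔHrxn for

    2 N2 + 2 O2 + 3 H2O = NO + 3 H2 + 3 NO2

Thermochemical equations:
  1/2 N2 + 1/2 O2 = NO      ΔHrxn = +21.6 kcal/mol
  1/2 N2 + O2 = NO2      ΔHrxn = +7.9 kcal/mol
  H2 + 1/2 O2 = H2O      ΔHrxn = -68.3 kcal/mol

ΔHrxn = 250.2 kcal/mol

equation 1 as written (NO already on the product side): +21.6 kcal/mol
equation 2 × 3 (scale by 3 for the 3 NO2): (3)·(+7.9) = +23.7 kcal/mol
equation 3 reversed and × 3 (reverse to put H2O on the reactant side; ×3 to match 3 H2O in the target): (-3)·(-68.3) = +204.9 kcal/mol
ΔHrxn = (1)·(+21.6) + (3)·(+7.9) + (-3)·(-68.3) = 250.2 kcal/mol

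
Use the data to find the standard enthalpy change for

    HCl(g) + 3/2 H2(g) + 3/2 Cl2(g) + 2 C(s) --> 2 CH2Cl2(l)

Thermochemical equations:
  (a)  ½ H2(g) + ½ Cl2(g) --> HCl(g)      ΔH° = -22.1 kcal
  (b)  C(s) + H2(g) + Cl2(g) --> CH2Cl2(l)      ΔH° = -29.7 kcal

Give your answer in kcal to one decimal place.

ΔH° = -37.3 kcal

(a) reversed: +22.1 kcal
(b) × 2: (2)·(-29.7) = -59.4 kcal
Summing the manipulated equations, ΔH° = (-1)·(-22.1) + (2)·(-29.7) = -37.3 kcal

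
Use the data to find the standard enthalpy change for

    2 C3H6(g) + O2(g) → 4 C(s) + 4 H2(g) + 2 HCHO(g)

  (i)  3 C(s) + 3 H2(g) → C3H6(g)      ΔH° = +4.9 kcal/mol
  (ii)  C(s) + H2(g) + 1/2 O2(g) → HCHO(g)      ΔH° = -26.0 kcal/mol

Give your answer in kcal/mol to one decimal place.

ΔH° = -61.8 kcal/mol

(i) reversed and × 2 (C3H6(g) must end up as a reactant; ×2 to match 2 C3H6(g) in the target): (-2)·(+4.9) = -9.8 kcal/mol
(ii) × 2 (×2 to match 2 HCHO(g) in the target): (2)·(-26.0) = -52.0 kcal/mol
ΔH° = (-9.8) + (-52.0) = -61.8 kcal/mol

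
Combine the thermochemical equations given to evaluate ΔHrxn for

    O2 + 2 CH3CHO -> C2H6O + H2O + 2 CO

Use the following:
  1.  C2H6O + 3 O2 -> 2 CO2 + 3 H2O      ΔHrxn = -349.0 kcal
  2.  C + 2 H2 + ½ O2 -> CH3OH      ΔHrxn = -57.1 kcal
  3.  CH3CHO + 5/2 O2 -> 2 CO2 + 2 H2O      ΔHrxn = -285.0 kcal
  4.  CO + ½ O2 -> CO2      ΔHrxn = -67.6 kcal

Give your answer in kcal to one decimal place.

ΔHrxn = -85.8 kcal

eq. 1 reversed (reverse to put C2H6O on the product side): +349.0 kcal
eq. 2: not needed (H2 appears nowhere else).
eq. 3 × 2 (scale by 2 for the 2 CH3CHO): (2)·(-285.0) = -570.0 kcal
eq. 4 reversed and × 2 (CO must end up as a product; ×2 to match 2 CO in the target): (-2)·(-67.6) = +135.2 kcal
ΔHrxn = (-1)·(-349.0) + (2)·(-285.0) + (-2)·(-67.6) = -85.8 kcal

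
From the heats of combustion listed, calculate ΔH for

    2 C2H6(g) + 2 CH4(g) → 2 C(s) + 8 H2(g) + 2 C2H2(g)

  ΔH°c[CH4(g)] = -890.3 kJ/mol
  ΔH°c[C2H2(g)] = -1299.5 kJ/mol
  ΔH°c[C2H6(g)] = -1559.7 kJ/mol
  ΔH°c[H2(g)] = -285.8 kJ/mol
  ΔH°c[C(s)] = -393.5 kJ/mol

Using ΔH = Σ nΔHc°(reactants) − Σ nΔHc°(products):
= [2·(-1559.7) + 2·(-890.3)] − [2·(-393.5) + 8·(-285.8) + 2·(-1299.5)]
= 772.4 kJ/mol

ΔH = 772.4 kJ/mol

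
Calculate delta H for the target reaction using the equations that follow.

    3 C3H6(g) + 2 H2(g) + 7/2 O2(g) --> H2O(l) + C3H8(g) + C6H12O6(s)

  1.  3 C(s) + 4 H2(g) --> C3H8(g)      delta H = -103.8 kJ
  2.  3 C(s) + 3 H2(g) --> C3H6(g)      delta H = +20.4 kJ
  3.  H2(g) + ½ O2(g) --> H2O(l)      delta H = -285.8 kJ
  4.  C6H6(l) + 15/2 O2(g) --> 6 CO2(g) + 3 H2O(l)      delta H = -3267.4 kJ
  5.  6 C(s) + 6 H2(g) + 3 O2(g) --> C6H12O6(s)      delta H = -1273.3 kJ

delta H = -1724.1 kJ

eq. 1 as written: -103.8 kJ
eq. 2 reversed and × 3: (-3)·(+20.4) = -61.2 kJ
eq. 3 as written: -285.8 kJ
eq. 4: not needed.
eq. 5 as written: -1273.3 kJ
By Hess's law, delta H = (-103.8) + (-61.2) + (-285.8) + (-1273.3) = -1724.1 kJ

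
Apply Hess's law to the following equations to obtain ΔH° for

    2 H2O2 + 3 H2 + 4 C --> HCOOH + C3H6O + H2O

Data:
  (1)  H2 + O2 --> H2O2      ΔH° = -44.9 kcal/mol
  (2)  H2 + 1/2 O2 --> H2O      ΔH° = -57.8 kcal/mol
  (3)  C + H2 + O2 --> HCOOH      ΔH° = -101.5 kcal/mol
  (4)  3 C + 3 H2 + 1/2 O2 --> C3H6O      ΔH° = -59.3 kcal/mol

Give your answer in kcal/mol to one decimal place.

(1) reversed and × 2 (reverse to put H2O2 on the reactant side; scale by 2 for the 2 H2O2): (-2)·(-44.9) = +89.8 kcal/mol
(2) as written (H2O already on the product side): -57.8 kcal/mol
(3) as written (HCOOH already on the product side): -101.5 kcal/mol
(4) as written (C3H6O already on the product side): -59.3 kcal/mol
ΔH° = (-2)·(-44.9) + (1)·(-57.8) + (1)·(-101.5) + (1)·(-59.3) = -128.8 kcal/mol

ΔH° = -128.8 kcal/mol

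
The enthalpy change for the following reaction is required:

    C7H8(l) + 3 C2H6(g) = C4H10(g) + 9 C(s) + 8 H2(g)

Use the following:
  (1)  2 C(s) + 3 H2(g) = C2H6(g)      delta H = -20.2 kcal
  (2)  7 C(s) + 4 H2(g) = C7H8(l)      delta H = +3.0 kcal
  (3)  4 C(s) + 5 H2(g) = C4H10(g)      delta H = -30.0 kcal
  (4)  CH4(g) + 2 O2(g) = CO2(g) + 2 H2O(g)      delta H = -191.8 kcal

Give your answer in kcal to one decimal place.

(1) reversed and × 3: (-3)·(-20.2) = +60.6 kcal
(2) reversed: -3.0 kcal
(3) as written: -30.0 kcal
(4): not needed.
Combining the equations, delta H = (+60.6) + (-3.0) + (-30.0) = 27.6 kcal

delta H = 27.6 kcal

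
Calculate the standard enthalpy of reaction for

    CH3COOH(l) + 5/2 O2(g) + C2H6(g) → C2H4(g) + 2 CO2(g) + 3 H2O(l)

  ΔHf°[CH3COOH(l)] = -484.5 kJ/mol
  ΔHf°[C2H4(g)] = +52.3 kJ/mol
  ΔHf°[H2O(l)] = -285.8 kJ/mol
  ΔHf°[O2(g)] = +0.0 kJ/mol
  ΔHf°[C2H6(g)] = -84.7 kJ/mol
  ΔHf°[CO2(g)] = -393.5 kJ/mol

ΔH_rxn = -1022.9 kJ/mol

Products: 1·(+52.3) + 2·(-393.5) + 3·(-285.8) = -1592.1
Reactants: 1·(-484.5) + 5/2·(+0.0) + 1·(-84.7) = -569.2
ΔH_rxn = (-1592.1) − (-569.2) = -1022.9 kJ/mol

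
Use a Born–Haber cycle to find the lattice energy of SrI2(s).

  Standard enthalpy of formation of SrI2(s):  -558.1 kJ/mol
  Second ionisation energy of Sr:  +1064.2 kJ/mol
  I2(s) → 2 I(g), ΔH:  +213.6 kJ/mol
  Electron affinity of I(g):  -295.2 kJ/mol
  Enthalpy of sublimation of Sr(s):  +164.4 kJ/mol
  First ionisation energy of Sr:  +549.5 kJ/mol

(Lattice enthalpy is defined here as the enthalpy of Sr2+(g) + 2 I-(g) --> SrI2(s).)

U = -1959.4 kJ/mol

ΔHf° = 1·ΔHsub + 1·(ΣIE) + 1·D(I2) + 2·EA + U
-558.1 = 1·(+164.4) + 1·(+1613.7) + 1·(+213.6) + 2·(-295.2) + U
U = -558.1 − (+1401.3) = -1959.4 kJ/mol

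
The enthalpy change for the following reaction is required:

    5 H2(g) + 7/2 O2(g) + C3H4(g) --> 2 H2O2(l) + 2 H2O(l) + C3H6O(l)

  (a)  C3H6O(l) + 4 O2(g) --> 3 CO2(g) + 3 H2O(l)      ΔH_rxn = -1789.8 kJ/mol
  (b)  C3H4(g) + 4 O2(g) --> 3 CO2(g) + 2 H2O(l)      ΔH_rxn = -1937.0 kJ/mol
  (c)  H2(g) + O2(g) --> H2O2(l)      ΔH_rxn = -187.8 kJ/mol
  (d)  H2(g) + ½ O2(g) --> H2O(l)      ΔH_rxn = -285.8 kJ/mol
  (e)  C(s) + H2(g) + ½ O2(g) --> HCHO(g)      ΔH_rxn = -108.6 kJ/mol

(a) reversed (C3H6O(l) must end up as a product): +1789.8 kJ/mol
(b) as written (C3H4(g) already on the reactant side): -1937.0 kJ/mol
(c) × 2 (scale by 2 for the 2 H2O2(l)): (2)·(-187.8) = -375.6 kJ/mol
(d) × 3: (3)·(-285.8) = -857.4 kJ/mol
(e): not needed (HCHO(g) appears nowhere else).
ΔH_rxn = (-1)·(-1789.8) + (1)·(-1937.0) + (2)·(-187.8) + (3)·(-285.8) = -1380.2 kJ/mol

ΔH_rxn = -1380.2 kJ/mol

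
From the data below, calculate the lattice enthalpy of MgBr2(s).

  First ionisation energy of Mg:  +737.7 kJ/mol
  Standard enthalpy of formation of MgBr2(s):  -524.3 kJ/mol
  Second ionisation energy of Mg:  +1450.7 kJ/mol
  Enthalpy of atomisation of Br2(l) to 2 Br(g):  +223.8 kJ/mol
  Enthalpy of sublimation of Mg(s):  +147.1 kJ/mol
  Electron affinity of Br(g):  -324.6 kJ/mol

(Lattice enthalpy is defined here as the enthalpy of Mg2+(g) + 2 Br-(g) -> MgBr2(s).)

U = -2434.4 kJ/mol

ΔHf° = 1·ΔHsub + 1·(ΣIE) + 1·D(Br2) + 2·EA + U
-524.3 = 1·(+147.1) + 1·(+2188.4) + 1·(+223.8) + 2·(-324.6) + U
U = -524.3 − (+1910.1) = -2434.4 kJ/mol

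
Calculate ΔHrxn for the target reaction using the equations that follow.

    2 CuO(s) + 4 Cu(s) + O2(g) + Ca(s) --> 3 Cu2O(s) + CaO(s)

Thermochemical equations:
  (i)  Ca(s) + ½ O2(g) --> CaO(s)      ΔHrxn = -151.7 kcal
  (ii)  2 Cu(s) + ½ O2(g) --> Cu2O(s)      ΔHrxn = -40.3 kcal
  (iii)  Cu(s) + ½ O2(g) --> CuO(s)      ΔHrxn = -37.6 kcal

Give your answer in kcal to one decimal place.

ΔHrxn = -197.4 kcal

(i) as written (CaO(s) already on the product side): -151.7 kcal
(ii) × 3 (×3 to match 3 Cu2O(s) in the target): (3)·(-40.3) = -120.9 kcal
(iii) reversed and × 2 (CuO(s) must end up as a reactant; ×2 to match 2 CuO(s) in the target): (-2)·(-37.6) = +75.2 kcal
ΔHrxn = (-151.7) + (-120.9) + (+75.2) = -197.4 kcal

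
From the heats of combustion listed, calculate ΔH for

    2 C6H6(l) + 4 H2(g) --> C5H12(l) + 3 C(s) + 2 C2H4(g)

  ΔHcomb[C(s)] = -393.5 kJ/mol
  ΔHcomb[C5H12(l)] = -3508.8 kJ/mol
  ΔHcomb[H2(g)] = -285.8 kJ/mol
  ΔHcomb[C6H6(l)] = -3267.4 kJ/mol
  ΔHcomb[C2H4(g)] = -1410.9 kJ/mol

ΔH = -166.9 kJ/mol

Using ΔH = Σ nΔHc°(reactants) − Σ nΔHc°(products):
= [2·(-3267.4) + 4·(-285.8)] − [1·(-3508.8) + 3·(-393.5) + 2·(-1410.9)]
= -166.9 kJ/mol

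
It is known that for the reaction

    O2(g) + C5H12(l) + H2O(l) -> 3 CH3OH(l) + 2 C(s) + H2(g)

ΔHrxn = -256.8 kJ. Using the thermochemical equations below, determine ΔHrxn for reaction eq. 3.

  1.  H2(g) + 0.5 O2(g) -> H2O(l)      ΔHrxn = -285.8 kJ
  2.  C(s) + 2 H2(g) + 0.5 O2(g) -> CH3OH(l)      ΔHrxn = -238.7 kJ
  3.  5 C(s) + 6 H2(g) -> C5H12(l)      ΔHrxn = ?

eq. 1 reversed (reverse to put H2O(l) on the reactant side): +285.8 kJ
eq. 2 × 3 (scale by 3 for the 3 CH3OH(l)): (3)·(-238.7) = -716.1 kJ
eq. 3 reversed (C5H12(l) must end up as a reactant): contributes −x
-256.8 = (+285.8) + (-716.1) − x
x = (-256.8 − (-430.3)) / (-1) = -173.5 kJ

ΔHrxn = -173.5 kJ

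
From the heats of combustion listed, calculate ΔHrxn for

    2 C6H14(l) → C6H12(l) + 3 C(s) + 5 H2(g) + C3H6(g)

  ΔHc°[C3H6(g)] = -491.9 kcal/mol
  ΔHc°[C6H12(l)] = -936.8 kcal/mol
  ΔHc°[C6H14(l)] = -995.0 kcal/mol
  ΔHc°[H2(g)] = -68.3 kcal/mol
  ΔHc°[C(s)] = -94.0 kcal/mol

ΔHrxn = 62.2 kcal/mol

Using ΔH = Σ nΔHc°(reactants) − Σ nΔHc°(products):
= [2·(-995.0)] − [1·(-936.8) + 3·(-94.0) + 5·(-68.3) + 1·(-491.9)]
= 62.2 kcal/mol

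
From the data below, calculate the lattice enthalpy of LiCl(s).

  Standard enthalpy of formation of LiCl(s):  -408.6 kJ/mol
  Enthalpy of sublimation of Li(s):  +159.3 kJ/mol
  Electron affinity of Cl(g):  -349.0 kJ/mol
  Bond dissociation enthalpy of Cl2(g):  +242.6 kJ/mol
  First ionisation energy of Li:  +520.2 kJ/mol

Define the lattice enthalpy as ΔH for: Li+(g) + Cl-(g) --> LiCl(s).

U = -860.4 kJ/mol

ΔHf° = 1·ΔHsub + 1·(ΣIE) + 1/2·D(Cl2) + 1·EA + U
-408.6 = 1·(+159.3) + 1·(+520.2) + 1/2·(+242.6) + 1·(-349.0) + U
U = -408.6 − (+451.8) = -860.4 kJ/mol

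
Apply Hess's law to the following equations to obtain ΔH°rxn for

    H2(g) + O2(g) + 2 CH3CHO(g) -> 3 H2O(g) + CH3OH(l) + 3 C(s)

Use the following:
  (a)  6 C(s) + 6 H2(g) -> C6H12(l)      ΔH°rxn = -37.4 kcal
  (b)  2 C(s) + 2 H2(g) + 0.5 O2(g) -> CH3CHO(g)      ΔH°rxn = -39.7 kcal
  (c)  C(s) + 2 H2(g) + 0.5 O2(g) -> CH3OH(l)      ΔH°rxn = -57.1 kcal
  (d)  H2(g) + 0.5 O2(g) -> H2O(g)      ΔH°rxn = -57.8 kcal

ΔH°rxn = -151.1 kcal

(a): not needed.
(b) reversed and × 2: (-2)·(-39.7) = +79.4 kcal
(c) as written: -57.1 kcal
(d) × 3: (3)·(-57.8) = -173.4 kcal
Since enthalpy is a state function, ΔH°rxn = (-2)·(-39.7) + (1)·(-57.1) + (3)·(-57.8) = -151.1 kcal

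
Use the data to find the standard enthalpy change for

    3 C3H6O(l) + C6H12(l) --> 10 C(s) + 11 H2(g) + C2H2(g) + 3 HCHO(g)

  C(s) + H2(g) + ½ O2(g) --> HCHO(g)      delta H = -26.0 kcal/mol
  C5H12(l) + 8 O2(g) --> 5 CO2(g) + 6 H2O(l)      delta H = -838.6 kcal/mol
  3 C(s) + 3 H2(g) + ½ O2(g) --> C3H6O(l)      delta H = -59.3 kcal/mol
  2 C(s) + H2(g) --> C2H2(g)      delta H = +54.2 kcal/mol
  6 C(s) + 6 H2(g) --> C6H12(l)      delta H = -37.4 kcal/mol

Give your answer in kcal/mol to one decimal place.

equation 1 × 3: (3)·(-26.0) = -78.0 kcal/mol
equation 2: not needed.
equation 3 reversed and × 3: (-3)·(-59.3) = +177.9 kcal/mol
equation 4 as written: +54.2 kcal/mol
equation 5 reversed: +37.4 kcal/mol
Since enthalpy is a state function, delta H = (-78.0) + (+177.9) + (+54.2) + (+37.4) = 191.5 kcal/mol

delta H = 191.5 kcal/mol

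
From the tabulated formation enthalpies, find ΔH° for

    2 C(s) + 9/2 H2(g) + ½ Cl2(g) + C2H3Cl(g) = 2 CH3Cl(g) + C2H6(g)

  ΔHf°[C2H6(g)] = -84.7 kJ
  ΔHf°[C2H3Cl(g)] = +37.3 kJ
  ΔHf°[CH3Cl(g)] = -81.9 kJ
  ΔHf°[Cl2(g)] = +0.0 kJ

ΔH° = -285.8 kJ

Products: 2·(-81.9) + 1·(-84.7) = -248.5
Reactants: 2·(+0.0) + 9/2·(+0.0) + 1/2·(+0.0) + 1·(+37.3) = +37.3
ΔH° = (-248.5) − (+37.3) = -285.8 kJ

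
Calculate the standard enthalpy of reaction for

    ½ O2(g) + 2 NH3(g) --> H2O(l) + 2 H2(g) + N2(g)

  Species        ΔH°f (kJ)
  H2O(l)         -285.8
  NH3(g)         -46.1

ΔH°rxn = -193.6 kJ

ΔH°rxn = Σ nΔHf°(products) − Σ nΔHf°(reactants).
Products: 1·(-285.8) + 2·(+0.0) + 1·(+0.0) = -285.8
Reactants: 1/2·(+0.0) + 2·(-46.1) = -92.2
ΔH°rxn = (-285.8) − (-92.2) = -193.6 kJ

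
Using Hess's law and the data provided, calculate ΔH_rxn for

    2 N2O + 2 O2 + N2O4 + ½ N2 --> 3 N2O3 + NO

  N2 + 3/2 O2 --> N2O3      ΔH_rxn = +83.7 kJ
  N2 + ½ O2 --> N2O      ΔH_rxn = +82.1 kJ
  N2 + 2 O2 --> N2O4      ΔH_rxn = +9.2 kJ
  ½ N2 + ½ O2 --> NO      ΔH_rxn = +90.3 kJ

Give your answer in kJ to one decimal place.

equation 1 × 3: (3)·(+83.7) = +251.1 kJ
equation 2 reversed and × 2: (-2)·(+82.1) = -164.2 kJ
equation 3 reversed: -9.2 kJ
equation 4 as written: +90.3 kJ
ΔH_rxn = (3)·(+83.7) + (-2)·(+82.1) + (-1)·(+9.2) + (1)·(+90.3) = 168.0 kJ

ΔH_rxn = 168.0 kJ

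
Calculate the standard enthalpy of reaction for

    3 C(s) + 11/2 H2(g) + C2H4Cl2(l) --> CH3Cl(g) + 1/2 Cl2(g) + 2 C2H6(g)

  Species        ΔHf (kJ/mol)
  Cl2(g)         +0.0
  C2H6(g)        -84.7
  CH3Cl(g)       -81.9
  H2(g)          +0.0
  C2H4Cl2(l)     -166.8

Products: 1·(-81.9) + 1/2·(+0.0) + 2·(-84.7) = -251.3
Reactants: 3·(+0.0) + 11/2·(+0.0) + 1·(-166.8) = -166.8
ΔH_rxn = (-251.3) − (-166.8) = -84.5 kJ/mol

ΔH_rxn = -84.5 kJ/mol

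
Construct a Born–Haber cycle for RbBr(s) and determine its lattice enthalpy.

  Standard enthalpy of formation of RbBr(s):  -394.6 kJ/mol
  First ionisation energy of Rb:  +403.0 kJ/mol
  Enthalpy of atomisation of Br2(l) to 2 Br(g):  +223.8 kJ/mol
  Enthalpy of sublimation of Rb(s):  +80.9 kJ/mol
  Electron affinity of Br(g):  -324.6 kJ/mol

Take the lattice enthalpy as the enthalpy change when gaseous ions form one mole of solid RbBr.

ΔHf° = 1·ΔHsub + 1·(ΣIE) + 1/2·D(Br2) + 1·EA + U
-394.6 = 1·(+80.9) + 1·(+403.0) + 1/2·(+223.8) + 1·(-324.6) + U
U = -394.6 − (+271.2) = -665.8 kJ/mol

U = -665.8 kJ/mol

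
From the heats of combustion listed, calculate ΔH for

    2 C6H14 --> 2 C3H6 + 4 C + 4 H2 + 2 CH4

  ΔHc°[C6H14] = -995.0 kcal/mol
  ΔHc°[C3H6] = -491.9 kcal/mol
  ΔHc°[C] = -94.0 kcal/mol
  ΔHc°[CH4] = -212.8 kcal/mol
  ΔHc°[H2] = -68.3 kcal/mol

Using ΔH = Σ nΔHc°(reactants) − Σ nΔHc°(products):
= [2·(-995.0)] − [2·(-491.9) + 4·(-94.0) + 4·(-68.3) + 2·(-212.8)]
= 68.6 kcal/mol

ΔH = 68.6 kcal/mol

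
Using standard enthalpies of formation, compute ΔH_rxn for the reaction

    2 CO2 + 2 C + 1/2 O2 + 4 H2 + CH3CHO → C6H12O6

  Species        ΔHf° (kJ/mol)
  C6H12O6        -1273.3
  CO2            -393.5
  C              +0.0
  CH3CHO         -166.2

Products: 1·(-1273.3) = -1273.3
Reactants: 2·(-393.5) + 2·(+0.0) + 1/2·(+0.0) + 4·(+0.0) + 1·(-166.2) = -953.2
ΔH_rxn = (-1273.3) − (-953.2) = -320.1 kJ/mol

ΔH_rxn = -320.1 kJ/mol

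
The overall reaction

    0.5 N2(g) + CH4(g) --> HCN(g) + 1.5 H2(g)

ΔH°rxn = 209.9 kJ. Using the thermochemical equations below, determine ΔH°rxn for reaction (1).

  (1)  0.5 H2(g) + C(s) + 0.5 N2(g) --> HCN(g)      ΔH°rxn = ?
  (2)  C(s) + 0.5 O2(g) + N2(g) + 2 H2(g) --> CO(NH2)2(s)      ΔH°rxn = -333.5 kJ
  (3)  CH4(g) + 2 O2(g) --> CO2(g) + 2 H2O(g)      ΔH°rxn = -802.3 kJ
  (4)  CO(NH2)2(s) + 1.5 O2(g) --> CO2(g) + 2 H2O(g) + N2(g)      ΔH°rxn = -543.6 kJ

(1) as written (HCN(g) already on the product side): contributes x
(2) reversed: +333.5 kJ
(3) as written (CH4(g) already on the reactant side): -802.3 kJ
(4) reversed: +543.6 kJ
+209.9 = (+333.5) + (-802.3) + (+543.6) + x
x = (+209.9 − (+74.8)) / (1) = 135.1 kJ

ΔH°rxn = 135.1 kJ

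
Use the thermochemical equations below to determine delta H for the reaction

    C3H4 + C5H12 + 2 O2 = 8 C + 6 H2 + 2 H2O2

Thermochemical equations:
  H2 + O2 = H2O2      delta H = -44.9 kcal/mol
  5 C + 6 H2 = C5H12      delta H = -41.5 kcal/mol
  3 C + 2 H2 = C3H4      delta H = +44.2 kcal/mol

equation 1 × 2: (2)·(-44.9) = -89.8 kcal/mol
equation 2 reversed: +41.5 kcal/mol
equation 3 reversed: -44.2 kcal/mol
delta H = (2)·(-44.9) + (-1)·(-41.5) + (-1)·(+44.2) = -92.5 kcal/mol

delta H = -92.5 kcal/mol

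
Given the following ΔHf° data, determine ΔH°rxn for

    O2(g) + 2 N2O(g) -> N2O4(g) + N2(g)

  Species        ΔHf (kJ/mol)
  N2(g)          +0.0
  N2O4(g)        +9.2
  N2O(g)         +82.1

ΔH°rxn = Σ nΔHf°(products) − Σ nΔHf°(reactants).
Products: 1·(+9.2) + 1·(+0.0) = +9.2
Reactants: 1·(+0.0) + 2·(+82.1) = +164.2
ΔH°rxn = (+9.2) − (+164.2) = -155.0 kJ/mol

ΔH°rxn = -155.0 kJ/mol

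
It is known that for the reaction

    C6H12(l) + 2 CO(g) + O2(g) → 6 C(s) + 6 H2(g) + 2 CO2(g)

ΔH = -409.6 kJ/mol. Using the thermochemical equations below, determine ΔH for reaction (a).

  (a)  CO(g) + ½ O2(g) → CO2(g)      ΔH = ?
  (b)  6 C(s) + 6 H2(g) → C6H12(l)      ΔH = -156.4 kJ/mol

ΔH = -283.0 kJ/mol

(a) × 2: contributes 2·x
(b) reversed: +156.4 kJ/mol
-409.6 = (+156.4) + 2·x
x = (-409.6 − (+156.4)) / (2) = -283.0 kJ/mol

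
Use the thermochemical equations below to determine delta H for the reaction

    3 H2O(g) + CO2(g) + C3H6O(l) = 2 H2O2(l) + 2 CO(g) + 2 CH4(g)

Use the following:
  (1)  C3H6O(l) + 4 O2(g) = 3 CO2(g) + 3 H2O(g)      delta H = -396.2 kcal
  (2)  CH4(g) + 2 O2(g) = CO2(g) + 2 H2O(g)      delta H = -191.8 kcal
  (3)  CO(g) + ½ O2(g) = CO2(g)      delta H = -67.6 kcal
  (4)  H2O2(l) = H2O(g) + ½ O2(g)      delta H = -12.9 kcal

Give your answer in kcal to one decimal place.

delta H = 148.4 kcal

(1) as written (C3H6O(l) already on the reactant side): -396.2 kcal
(2) reversed and × 2 (reverse to put CH4(g) on the product side; ×2 to match 2 CH4(g) in the target): (-2)·(-191.8) = +383.6 kcal
(3) reversed and × 2 (reverse to put CO(g) on the product side; ×2 to match 2 CO(g) in the target): (-2)·(-67.6) = +135.2 kcal
(4) reversed and × 2 (reverse to put H2O2(l) on the product side; scale by 2 for the 2 H2O2(l)): (-2)·(-12.9) = +25.8 kcal
Combining the equations, delta H = (-396.2) + (+383.6) + (+135.2) + (+25.8) = 148.4 kcal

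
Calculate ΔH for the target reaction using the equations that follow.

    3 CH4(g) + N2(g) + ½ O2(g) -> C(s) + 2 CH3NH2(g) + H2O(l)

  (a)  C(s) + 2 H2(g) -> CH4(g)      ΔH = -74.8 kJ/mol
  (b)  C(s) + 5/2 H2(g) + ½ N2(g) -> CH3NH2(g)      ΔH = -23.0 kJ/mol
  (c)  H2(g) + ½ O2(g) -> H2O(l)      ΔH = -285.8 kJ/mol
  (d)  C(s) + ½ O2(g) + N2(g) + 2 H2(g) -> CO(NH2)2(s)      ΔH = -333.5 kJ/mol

ΔH = -107.4 kJ/mol

(a) reversed and × 3 (reverse to put CH4(g) on the reactant side; scale by 3 for the 3 CH4(g)): (-3)·(-74.8) = +224.4 kJ/mol
(b) × 2 (×2 to match 2 CH3NH2(g) in the target): (2)·(-23.0) = -46.0 kJ/mol
(c) as written (H2O(l) already on the product side): -285.8 kJ/mol
(d): not needed (CO(NH2)2(s) appears nowhere else).
Combining the equations, ΔH = (+224.4) + (-46.0) + (-285.8) = -107.4 kJ/mol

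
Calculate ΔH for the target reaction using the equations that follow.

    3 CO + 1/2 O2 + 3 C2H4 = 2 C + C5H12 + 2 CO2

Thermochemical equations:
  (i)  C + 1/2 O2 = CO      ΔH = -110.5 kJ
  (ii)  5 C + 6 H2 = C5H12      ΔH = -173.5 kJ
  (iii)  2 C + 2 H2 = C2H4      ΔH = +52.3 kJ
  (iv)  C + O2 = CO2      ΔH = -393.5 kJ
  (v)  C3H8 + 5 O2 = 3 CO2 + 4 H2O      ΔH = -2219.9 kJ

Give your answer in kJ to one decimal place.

(i) reversed and × 3: (-3)·(-110.5) = +331.5 kJ
(ii) as written: -173.5 kJ
(iii) reversed and × 3: (-3)·(+52.3) = -156.9 kJ
(iv) × 2: (2)·(-393.5) = -787.0 kJ
(v): not needed.
ΔH = (-3)·(-110.5) + (1)·(-173.5) + (-3)·(+52.3) + (2)·(-393.5) = -785.9 kJ

ΔH = -785.9 kJ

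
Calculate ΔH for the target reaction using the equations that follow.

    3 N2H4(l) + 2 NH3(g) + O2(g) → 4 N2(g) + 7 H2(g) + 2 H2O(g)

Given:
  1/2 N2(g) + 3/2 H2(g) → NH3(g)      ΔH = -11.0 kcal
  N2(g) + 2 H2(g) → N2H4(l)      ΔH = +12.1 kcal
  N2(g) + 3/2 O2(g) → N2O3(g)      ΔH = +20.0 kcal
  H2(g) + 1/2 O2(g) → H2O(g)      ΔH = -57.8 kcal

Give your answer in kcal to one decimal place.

ΔH = -129.9 kcal

equation 1 reversed and × 2 (NH3(g) must end up as a reactant; scale by 2 for the 2 NH3(g)): (-2)·(-11.0) = +22.0 kcal
equation 2 reversed and × 3 (reverse to put N2H4(l) on the reactant side; ×3 to match 3 N2H4(l) in the target): (-3)·(+12.1) = -36.3 kcal
equation 3: not needed (N2O3(g) appears nowhere else).
equation 4 × 2 (×2 to match 2 H2O(g) in the target): (2)·(-57.8) = -115.6 kcal
Since enthalpy is a state function, ΔH = (-2)·(-11.0) + (-3)·(+12.1) + (2)·(-57.8) = -129.9 kcal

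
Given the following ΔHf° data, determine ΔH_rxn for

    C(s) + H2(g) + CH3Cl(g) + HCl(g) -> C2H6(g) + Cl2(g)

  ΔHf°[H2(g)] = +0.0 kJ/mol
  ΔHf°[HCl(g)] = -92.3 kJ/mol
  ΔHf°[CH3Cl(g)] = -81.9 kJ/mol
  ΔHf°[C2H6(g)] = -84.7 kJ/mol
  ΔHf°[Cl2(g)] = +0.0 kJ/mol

Products: 1·(-84.7) + 1·(+0.0) = -84.7
Reactants: 1·(+0.0) + 1·(+0.0) + 1·(-81.9) + 1·(-92.3) = -174.2
ΔH_rxn = (-84.7) − (-174.2) = 89.5 kJ/mol

ΔH_rxn = 89.5 kJ/mol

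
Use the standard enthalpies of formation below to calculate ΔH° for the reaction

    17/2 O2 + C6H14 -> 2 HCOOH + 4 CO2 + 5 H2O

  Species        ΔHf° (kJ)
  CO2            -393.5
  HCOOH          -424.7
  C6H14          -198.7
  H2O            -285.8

ΔH°rxn = Σ nΔHf°(products) − Σ nΔHf°(reactants).
Products: 2·(-424.7) + 4·(-393.5) + 5·(-285.8) = -3852.4
Reactants: 17/2·(+0.0) + 1·(-198.7) = -198.7
ΔH° = (-3852.4) − (-198.7) = -3653.7 kJ

ΔH° = -3653.7 kJ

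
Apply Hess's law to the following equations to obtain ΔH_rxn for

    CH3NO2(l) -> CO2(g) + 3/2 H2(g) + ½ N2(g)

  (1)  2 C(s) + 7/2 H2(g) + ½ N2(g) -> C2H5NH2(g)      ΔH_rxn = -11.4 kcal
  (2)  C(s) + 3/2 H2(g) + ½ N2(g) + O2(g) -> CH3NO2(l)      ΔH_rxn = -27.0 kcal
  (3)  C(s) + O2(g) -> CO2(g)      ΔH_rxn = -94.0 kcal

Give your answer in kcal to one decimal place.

ΔH_rxn = -67.0 kcal

(1): not needed (C2H5NH2(g) appears nowhere else).
(2) reversed (reverse to put CH3NO2(l) on the reactant side): +27.0 kcal
(3) as written (CO2(g) already on the product side): -94.0 kcal
ΔH_rxn = (-1)·(-27.0) + (1)·(-94.0) = -67.0 kcal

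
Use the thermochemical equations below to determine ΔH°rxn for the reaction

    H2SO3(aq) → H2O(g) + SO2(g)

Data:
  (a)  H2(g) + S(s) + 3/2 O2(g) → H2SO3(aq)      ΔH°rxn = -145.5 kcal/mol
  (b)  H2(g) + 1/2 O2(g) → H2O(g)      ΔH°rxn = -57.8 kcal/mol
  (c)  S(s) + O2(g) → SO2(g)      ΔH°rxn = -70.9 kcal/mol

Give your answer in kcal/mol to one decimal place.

(a) reversed: +145.5 kcal/mol
(b) as written: -57.8 kcal/mol
(c) as written: -70.9 kcal/mol
By Hess's law, ΔH°rxn = (-1)·(-145.5) + (1)·(-57.8) + (1)·(-70.9) = 16.8 kcal/mol

ΔH°rxn = 16.8 kcal/mol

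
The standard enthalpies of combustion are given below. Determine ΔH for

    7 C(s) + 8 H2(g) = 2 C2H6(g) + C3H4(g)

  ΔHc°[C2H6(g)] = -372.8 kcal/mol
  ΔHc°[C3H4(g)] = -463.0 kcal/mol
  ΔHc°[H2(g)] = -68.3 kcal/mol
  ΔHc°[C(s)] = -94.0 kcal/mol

ΔH = 4.2 kcal/mol

Using ΔH = Σ nΔHc°(reactants) − Σ nΔHc°(products):
= [7·(-94.0) + 8·(-68.3)] − [2·(-372.8) + 1·(-463.0)]
= 4.2 kcal/mol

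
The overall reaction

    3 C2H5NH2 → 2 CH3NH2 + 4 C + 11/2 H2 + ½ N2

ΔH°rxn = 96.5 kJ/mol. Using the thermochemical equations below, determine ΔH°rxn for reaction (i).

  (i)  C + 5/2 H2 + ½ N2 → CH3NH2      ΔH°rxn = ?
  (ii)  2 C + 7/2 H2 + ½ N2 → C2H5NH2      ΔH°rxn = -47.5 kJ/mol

(i) × 2 (scale by 2 for the 2 CH3NH2): contributes 2·x
(ii) reversed and × 3 (C2H5NH2 must end up as a reactant; ×3 to match 3 C2H5NH2 in the target): (-3)·(-47.5) = +142.5 kJ/mol
+96.5 = (+142.5) + 2·x
x = (+96.5 − (+142.5)) / (2) = -23.0 kJ/mol

ΔH°rxn = -23.0 kJ/mol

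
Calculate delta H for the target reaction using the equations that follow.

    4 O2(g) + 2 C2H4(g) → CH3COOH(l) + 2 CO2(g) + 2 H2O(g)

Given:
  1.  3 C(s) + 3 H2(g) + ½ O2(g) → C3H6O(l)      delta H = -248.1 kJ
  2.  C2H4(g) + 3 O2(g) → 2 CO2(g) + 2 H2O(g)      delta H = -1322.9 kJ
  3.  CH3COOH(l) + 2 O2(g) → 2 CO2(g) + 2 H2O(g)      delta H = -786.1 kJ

delta H = -1859.7 kJ

eq. 1: not needed.
eq. 2 × 2: (2)·(-1322.9) = -2645.8 kJ
eq. 3 reversed: +786.1 kJ
Combining the equations, delta H = (2)·(-1322.9) + (-1)·(-786.1) = -1859.7 kJ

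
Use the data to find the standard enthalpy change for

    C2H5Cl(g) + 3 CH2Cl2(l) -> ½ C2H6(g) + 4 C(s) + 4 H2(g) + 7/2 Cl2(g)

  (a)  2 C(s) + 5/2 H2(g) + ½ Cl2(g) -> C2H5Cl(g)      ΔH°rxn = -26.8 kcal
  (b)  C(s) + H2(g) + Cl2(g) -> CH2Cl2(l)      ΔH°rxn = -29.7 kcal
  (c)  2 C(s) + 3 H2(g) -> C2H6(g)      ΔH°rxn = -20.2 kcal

ΔH°rxn = 105.8 kcal

(a) reversed (C2H5Cl(g) must end up as a reactant): +26.8 kcal
(b) reversed and × 3 (CH2Cl2(l) must end up as a reactant; scale by 3 for the 3 CH2Cl2(l)): (-3)·(-29.7) = +89.1 kcal
(c) × 1/2 (scale by 1/2 for the 1/2 C2H6(g)): (1/2)·(-20.2) = -10.1 kcal
By Hess's law, ΔH°rxn = (+26.8) + (+89.1) + (-10.1) = 105.8 kcal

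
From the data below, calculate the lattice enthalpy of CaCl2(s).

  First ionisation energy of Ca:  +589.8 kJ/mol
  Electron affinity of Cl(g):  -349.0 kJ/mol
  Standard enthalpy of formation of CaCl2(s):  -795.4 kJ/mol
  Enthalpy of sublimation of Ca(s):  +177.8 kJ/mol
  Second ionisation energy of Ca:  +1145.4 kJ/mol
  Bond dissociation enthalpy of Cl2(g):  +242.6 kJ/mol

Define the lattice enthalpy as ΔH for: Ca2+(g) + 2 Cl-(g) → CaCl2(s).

U = -2253.0 kJ/mol

ΔHf° = 1·ΔHsub + 1·(ΣIE) + 1·D(Cl2) + 2·EA + U
-795.4 = 1·(+177.8) + 1·(+1735.2) + 1·(+242.6) + 2·(-349.0) + U
U = -795.4 − (+1457.6) = -2253.0 kJ/mol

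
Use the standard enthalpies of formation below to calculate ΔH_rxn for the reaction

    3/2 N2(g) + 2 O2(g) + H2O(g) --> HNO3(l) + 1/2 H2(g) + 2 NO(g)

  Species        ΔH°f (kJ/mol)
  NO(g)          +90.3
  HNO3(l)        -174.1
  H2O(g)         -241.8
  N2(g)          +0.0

Products: 1·(-174.1) + 1/2·(+0.0) + 2·(+90.3) = +6.5
Reactants: 3/2·(+0.0) + 2·(+0.0) + 1·(-241.8) = -241.8
ΔH_rxn = (+6.5) − (-241.8) = 248.3 kJ/mol

ΔH_rxn = 248.3 kJ/mol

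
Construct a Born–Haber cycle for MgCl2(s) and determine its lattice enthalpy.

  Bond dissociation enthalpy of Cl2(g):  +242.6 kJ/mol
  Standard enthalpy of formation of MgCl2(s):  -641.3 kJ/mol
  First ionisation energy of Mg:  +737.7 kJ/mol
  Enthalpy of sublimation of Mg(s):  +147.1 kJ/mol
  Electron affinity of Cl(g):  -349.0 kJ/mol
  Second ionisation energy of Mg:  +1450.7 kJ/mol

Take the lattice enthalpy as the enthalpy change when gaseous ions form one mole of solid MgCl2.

ΔHf° = 1·ΔHsub + 1·(ΣIE) + 1·D(Cl2) + 2·EA + U
-641.3 = 1·(+147.1) + 1·(+2188.4) + 1·(+242.6) + 2·(-349.0) + U
U = -641.3 − (+1880.1) = -2521.4 kJ/mol

U = -2521.4 kJ/mol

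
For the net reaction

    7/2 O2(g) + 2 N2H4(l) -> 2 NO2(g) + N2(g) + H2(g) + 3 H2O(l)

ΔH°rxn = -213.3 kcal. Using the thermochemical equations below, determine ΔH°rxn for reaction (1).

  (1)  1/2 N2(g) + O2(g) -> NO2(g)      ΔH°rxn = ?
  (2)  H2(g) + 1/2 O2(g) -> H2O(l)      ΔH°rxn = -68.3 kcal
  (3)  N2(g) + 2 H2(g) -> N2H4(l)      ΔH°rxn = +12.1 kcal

ΔH°rxn = 7.9 kcal

(1) × 2 (scale by 2 for the 2 NO2(g)): contributes 2·x
(2) × 3 (×3 to match 3 H2O(l) in the target): (3)·(-68.3) = -204.9 kcal
(3) reversed and × 2 (reverse to put N2H4(l) on the reactant side; ×2 to match 2 N2H4(l) in the target): (-2)·(+12.1) = -24.2 kcal
-213.3 = (-204.9) + (-24.2) + 2·x
x = (-213.3 − (-229.1)) / (2) = 7.9 kcal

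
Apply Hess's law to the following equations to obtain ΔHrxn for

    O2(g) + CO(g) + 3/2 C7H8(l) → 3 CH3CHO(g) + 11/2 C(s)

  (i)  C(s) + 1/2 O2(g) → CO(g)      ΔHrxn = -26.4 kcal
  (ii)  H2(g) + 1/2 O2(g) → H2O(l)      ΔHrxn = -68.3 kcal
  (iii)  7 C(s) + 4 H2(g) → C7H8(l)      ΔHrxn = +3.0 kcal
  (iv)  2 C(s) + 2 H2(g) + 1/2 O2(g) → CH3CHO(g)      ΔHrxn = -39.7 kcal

ΔHrxn = -97.2 kcal

(i) reversed (CO(g) must end up as a reactant): +26.4 kcal
(ii): not needed (H2O(l) appears nowhere else).
(iii) reversed and × 3/2 (reverse to put C7H8(l) on the reactant side; scale by 3/2 for the 3/2 C7H8(l)): (-3/2)·(+3.0) = -4.5 kcal
(iv) × 3 (×3 to match 3 CH3CHO(g) in the target): (3)·(-39.7) = -119.1 kcal
Combining the equations, ΔHrxn = (+26.4) + (-4.5) + (-119.1) = -97.2 kcal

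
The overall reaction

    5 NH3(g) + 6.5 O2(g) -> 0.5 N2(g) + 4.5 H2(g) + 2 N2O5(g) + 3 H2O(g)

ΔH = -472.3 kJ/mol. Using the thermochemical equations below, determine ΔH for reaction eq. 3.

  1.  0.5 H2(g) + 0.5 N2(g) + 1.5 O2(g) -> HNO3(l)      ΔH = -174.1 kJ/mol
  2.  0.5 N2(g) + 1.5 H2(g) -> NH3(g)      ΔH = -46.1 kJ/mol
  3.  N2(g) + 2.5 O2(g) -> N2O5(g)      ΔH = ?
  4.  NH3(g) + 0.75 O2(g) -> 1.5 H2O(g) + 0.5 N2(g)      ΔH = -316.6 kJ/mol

eq. 1: not needed (HNO3(l) appears nowhere else).
eq. 2 reversed and × 3: (-3)·(-46.1) = +138.3 kJ/mol
eq. 3 × 2 (scale by 2 for the 2 N2O5(g)): contributes 2·x
eq. 4 × 2 (scale by 2 for the 3 H2O(g)): (2)·(-316.6) = -633.2 kJ/mol
-472.3 = (+138.3) + (-633.2) + 2·x
x = (-472.3 − (-494.9)) / (2) = 11.3 kJ/mol

ΔH = 11.3 kJ/mol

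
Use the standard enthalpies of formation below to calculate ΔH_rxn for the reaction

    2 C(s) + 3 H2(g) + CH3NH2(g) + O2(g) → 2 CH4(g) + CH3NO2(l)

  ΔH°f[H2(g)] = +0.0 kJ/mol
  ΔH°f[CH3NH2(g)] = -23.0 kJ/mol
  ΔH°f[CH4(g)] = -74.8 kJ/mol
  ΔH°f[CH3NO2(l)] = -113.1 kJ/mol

ΔH_rxn = -239.7 kJ/mol

Products: 2·(-74.8) + 1·(-113.1) = -262.7
Reactants: 2·(+0.0) + 3·(+0.0) + 1·(-23.0) + 1·(+0.0) = -23.0
ΔH_rxn = (-262.7) − (-23.0) = -239.7 kJ/mol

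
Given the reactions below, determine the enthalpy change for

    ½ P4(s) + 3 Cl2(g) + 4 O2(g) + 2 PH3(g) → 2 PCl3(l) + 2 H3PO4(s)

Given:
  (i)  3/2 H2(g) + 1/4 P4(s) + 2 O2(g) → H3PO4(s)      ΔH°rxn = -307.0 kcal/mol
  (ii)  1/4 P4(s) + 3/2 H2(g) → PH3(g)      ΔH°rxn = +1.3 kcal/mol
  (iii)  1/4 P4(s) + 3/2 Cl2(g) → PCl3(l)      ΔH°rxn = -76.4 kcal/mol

(i) × 2 (scale by 2 for the 2 H3PO4(s)): (2)·(-307.0) = -614.0 kcal/mol
(ii) reversed and × 2 (reverse to put PH3(g) on the reactant side; scale by 2 for the 2 PH3(g)): (-2)·(+1.3) = -2.6 kcal/mol
(iii) × 2 (×2 to match 2 PCl3(l) in the target): (2)·(-76.4) = -152.8 kcal/mol
Combining the equations, ΔH°rxn = (2)·(-307.0) + (-2)·(+1.3) + (2)·(-76.4) = -769.4 kcal/mol

ΔH°rxn = -769.4 kcal/mol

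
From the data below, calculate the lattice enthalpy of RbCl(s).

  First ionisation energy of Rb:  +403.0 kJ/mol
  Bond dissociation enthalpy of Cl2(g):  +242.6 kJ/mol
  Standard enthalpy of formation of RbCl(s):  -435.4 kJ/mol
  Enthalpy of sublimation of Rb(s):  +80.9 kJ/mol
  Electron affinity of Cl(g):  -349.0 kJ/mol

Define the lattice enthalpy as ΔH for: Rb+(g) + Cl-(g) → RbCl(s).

ΔHf° = 1·ΔHsub + 1·(ΣIE) + 1/2·D(Cl2) + 1·EA + U
-435.4 = 1·(+80.9) + 1·(+403.0) + 1/2·(+242.6) + 1·(-349.0) + U
U = -435.4 − (+256.2) = -691.6 kJ/mol

U = -691.6 kJ/mol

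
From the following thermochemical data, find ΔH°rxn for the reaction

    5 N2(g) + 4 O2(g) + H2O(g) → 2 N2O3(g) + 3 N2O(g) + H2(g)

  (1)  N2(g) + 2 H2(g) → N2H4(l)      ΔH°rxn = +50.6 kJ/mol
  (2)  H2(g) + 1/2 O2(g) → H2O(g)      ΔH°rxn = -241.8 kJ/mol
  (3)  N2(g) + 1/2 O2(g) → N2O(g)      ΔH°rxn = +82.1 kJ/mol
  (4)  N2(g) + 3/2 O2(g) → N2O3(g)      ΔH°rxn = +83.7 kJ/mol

ΔH°rxn = 655.5 kJ/mol

(1): not needed (N2H4(l) appears nowhere else).
(2) reversed (H2O(g) must end up as a reactant): +241.8 kJ/mol
(3) × 3 (×3 to match 3 N2O(g) in the target): (3)·(+82.1) = +246.3 kJ/mol
(4) × 2 (scale by 2 for the 2 N2O3(g)): (2)·(+83.7) = +167.4 kJ/mol
Summing the manipulated equations, ΔH°rxn = (-1)·(-241.8) + (3)·(+82.1) + (2)·(+83.7) = 655.5 kJ/mol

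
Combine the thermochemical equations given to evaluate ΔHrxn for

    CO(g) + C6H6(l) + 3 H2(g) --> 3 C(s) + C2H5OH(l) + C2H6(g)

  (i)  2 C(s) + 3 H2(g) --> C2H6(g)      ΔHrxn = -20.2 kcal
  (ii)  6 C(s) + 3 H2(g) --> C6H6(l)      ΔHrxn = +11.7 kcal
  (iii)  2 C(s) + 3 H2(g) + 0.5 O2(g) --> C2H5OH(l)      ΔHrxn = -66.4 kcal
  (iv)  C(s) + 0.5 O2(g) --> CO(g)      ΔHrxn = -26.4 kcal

ΔHrxn = -71.9 kcal

(i) as written (C2H6(g) already on the product side): -20.2 kcal
(ii) reversed (C6H6(l) must end up as a reactant): -11.7 kcal
(iii) as written (C2H5OH(l) already on the product side): -66.4 kcal
(iv) reversed (reverse to put CO(g) on the reactant side): +26.4 kcal
By Hess's law, ΔHrxn = (-20.2) + (-11.7) + (-66.4) + (+26.4) = -71.9 kcal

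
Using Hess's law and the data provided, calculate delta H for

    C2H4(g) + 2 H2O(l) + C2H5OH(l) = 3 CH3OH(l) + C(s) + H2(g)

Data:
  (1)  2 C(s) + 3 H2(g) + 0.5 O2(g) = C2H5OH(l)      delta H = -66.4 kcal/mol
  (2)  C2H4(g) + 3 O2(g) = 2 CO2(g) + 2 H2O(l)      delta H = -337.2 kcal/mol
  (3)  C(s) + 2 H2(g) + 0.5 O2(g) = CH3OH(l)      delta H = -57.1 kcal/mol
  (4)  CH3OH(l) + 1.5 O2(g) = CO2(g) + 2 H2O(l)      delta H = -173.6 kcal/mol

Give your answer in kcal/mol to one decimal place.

delta H = 19.3 kcal/mol

(1) reversed (C2H5OH(l) must end up as a reactant): +66.4 kcal/mol
(2) as written (C2H4(g) already on the reactant side): -337.2 kcal/mol
(3) as written: -57.1 kcal/mol
(4) reversed and × 2: (-2)·(-173.6) = +347.2 kcal/mol
Summing the manipulated equations, delta H = (-1)·(-66.4) + (1)·(-337.2) + (1)·(-57.1) + (-2)·(-173.6) = 19.3 kcal/mol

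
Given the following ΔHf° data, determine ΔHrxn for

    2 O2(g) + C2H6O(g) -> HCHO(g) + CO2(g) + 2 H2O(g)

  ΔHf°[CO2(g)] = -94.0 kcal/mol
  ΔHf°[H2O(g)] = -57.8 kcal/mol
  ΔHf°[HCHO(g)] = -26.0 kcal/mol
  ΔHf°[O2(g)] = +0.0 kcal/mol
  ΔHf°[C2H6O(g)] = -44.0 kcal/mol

ΔH°rxn = Σ nΔHf°(products) − Σ nΔHf°(reactants).
Products: 1·(-26.0) + 1·(-94.0) + 2·(-57.8) = -235.6
Reactants: 2·(+0.0) + 1·(-44.0) = -44.0
ΔHrxn = (-235.6) − (-44.0) = -191.6 kcal/mol

ΔHrxn = -191.6 kcal/mol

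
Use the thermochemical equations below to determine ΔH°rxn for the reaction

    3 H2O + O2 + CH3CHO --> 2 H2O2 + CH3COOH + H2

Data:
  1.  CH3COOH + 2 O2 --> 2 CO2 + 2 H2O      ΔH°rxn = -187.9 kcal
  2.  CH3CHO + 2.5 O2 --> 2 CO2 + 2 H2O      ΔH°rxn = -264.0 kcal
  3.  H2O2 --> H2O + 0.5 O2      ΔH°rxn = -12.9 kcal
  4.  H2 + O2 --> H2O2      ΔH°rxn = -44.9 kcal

ΔH°rxn = 7.5 kcal

eq. 1 reversed (CH3COOH must end up as a product): +187.9 kcal
eq. 2 as written (CH3CHO already on the reactant side): -264.0 kcal
eq. 3 reversed and × 3: (-3)·(-12.9) = +38.7 kcal
eq. 4 reversed (reverse to put H2 on the product side): +44.9 kcal
Summing the manipulated equations, ΔH°rxn = (-1)·(-187.9) + (1)·(-264.0) + (-3)·(-12.9) + (-1)·(-44.9) = 7.5 kcal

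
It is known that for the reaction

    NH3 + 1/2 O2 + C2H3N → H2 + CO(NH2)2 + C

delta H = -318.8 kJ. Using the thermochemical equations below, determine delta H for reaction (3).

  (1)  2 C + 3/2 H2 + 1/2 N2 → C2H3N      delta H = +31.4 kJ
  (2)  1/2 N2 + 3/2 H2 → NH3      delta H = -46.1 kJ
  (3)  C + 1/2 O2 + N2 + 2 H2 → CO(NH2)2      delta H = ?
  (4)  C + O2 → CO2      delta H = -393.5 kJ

(1) reversed (reverse to put C2H3N on the reactant side): -31.4 kJ
(2) reversed (reverse to put NH3 on the reactant side): +46.1 kJ
(3) as written (CO(NH2)2 already on the product side): contributes x
(4): not needed (CO2 appears nowhere else).
-318.8 = (-31.4) + (+46.1) + x
x = (-318.8 − (+14.7)) / (1) = -333.5 kJ

delta H = -333.5 kJ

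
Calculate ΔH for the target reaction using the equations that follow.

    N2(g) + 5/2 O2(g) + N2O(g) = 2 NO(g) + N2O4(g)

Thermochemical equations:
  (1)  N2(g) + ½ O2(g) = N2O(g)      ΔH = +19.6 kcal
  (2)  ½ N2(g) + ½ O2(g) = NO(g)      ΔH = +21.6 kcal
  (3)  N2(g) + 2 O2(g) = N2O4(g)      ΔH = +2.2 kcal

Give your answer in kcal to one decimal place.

(1) reversed (N2O(g) must end up as a reactant): -19.6 kcal
(2) × 2 (scale by 2 for the 2 NO(g)): (2)·(+21.6) = +43.2 kcal
(3) as written (N2O4(g) already on the product side): +2.2 kcal
Combining the equations, ΔH = (-1)·(+19.6) + (2)·(+21.6) + (1)·(+2.2) = 25.8 kcal

ΔH = 25.8 kcal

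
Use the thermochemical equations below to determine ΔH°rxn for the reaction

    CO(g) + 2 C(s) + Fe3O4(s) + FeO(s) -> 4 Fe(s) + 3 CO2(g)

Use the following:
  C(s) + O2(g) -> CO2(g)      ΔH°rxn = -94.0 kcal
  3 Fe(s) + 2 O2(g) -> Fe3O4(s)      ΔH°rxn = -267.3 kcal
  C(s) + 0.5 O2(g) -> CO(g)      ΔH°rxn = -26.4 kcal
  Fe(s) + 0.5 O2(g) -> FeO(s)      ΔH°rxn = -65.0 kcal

equation 1 × 3 (×3 to match 3 CO2(g) in the target): (3)·(-94.0) = -282.0 kcal
equation 2 reversed (reverse to put Fe3O4(s) on the reactant side): +267.3 kcal
equation 3 reversed (CO(g) must end up as a reactant): +26.4 kcal
equation 4 reversed (FeO(s) must end up as a reactant): +65.0 kcal
Since enthalpy is a state function, ΔH°rxn = (-282.0) + (+267.3) + (+26.4) + (+65.0) = 76.7 kcal

ΔH°rxn = 76.7 kcal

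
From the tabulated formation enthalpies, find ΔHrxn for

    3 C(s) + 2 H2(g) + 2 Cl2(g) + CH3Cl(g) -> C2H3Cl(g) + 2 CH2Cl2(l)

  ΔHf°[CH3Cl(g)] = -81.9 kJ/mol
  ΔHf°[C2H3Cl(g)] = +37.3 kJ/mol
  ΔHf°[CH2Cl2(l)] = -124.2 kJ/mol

ΔHrxn = -129.2 kJ/mol

ΔH°rxn = Σ nΔHf°(products) − Σ nΔHf°(reactants).
Products: 1·(+37.3) + 2·(-124.2) = -211.1
Reactants: 3·(+0.0) + 2·(+0.0) + 2·(+0.0) + 1·(-81.9) = -81.9
ΔHrxn = (-211.1) − (-81.9) = -129.2 kJ/mol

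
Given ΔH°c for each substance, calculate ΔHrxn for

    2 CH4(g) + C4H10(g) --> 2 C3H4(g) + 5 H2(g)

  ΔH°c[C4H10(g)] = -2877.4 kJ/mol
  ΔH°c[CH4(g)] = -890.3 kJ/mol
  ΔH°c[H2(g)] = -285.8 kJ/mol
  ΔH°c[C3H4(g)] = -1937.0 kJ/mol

ΔHrxn = 645.0 kJ/mol

With combustion enthalpies, reactants minus products:
= [2·(-890.3) + 1·(-2877.4)] − [2·(-1937.0) + 5·(-285.8)]
= 645.0 kJ/mol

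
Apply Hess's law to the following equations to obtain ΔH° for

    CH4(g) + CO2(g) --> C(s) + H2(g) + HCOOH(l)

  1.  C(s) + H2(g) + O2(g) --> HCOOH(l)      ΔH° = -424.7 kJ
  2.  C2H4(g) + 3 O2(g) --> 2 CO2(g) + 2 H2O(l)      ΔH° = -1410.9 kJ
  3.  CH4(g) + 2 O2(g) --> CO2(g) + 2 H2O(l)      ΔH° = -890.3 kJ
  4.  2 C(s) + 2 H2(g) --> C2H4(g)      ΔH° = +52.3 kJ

ΔH° = 43.6 kJ

eq. 1 as written (HCOOH(l) already on the product side): -424.7 kJ
eq. 2 reversed: +1410.9 kJ
eq. 3 as written (CH4(g) already on the reactant side): -890.3 kJ
eq. 4 reversed: -52.3 kJ
ΔH° = (1)·(-424.7) + (-1)·(-1410.9) + (1)·(-890.3) + (-1)·(+52.3) = 43.6 kJ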